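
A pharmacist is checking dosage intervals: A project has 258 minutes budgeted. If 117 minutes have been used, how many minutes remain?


Total budget: 258 minutes
Time used: 117 minutes
Remaining: 258 - 117 = 141 minutes
Percent used: 45.3%
Percent remaining: 54.7%

141


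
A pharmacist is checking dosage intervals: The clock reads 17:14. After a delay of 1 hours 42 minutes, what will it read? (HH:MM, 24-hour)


Start time: 17:14
Adding: 1 hours 42 minutes
Minutes: 14 + 42 = 56
Hours: 17 + 1 + 0 = 18
Result: 18:56

18:56


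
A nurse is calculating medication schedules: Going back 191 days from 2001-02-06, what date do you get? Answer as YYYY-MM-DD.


Start: 2001-02-06
Subtracting 191 days
Days already passed in February: 6
After going back through February: 185 more days to subtract
January 2001: 31 days, 154 remaining
December 2000: 31 days, 123 remaining
November 2000: 30 days, 93 remaining
October 2000: 31 days, 62 remaining
Result: 2000-07-30

2000-07-30


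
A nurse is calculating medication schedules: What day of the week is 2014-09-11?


Date: 2014-09-11
January 1, 2014 is a Wednesday
Day of year: 254
Offset from Jan 1: 253 days
253 mod 7 = 1
Result: Thursday

Thursday


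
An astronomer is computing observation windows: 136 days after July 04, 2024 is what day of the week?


Start: 2024-07-04 (Thursday)
Step 1 - find target date: add 136 days
  2024-07-04 + 136 days = 2024-11-17
Step 2 - day of week:
  136 mod 7 = 3
  Thursday + 3 days -> Sunday
Result: Sunday (2024-11-17)

Sunday


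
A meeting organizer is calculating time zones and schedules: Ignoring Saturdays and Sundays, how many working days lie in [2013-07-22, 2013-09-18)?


Start: 2013-07-22 (Monday)
End (exclusive): 2013-09-18 (Wednesday)
Total calendar days: 58
Full weeks: 58 // 7 = 8 -> 40 weekdays
Remaining 2 days starting on Monday:
  Mon(w), Tue(w) -> 2 weekdays
Total business days: 40 + 2 = 42

42


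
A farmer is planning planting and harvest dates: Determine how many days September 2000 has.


Month: September
Year: 2000
September is a 30-day month
Total: 30 days

30


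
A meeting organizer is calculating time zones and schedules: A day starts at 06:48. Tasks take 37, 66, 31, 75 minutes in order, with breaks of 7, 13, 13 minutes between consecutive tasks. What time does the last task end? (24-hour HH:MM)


Start: 06:48 = 408 min from midnight
  after task 1 (37 min): 07:25
  after break (7 min): 07:32
  after task 2 (66 min): 08:38
  after break (13 min): 08:51
  after task 3 (31 min): 09:22
  after break (13 min): 09:35
  after task 4 (75 min): 10:50
Total elapsed: 242 minutes
End time: 10:50

10:50


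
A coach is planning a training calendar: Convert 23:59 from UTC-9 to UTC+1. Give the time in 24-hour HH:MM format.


Local time: 23:59 at UTC-9 (offset -9h)
Target zone: UTC+1 (offset 1h)
Difference: 1 - (-9) = 10 hours
Calculation: 23 + (10) = 33
Wraparound: (33) mod 24 = 9
Result: 09:59

09:59


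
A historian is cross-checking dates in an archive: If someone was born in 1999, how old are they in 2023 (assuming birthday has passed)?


Birth year: 1999
Current year: 2023
Age = current year - birth year
Age = 2023 - 1999 = 24

24


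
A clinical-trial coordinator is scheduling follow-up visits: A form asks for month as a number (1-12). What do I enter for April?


Calendar month order:
3. March
4. April <--
5. May
April is month number 4

4


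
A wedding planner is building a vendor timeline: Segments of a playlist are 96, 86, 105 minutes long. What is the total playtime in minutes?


Durations: 96, 86, 105
Running sum: 96
+ 86 = 182
+ 105 = 287
Total duration: 287 minutes
That is 4 hours and 47 minutes

287


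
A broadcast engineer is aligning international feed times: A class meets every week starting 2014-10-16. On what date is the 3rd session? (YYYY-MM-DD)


First occurrence: 2014-10-16 (occurrence 1)
Each occurrence is 7 days after the previous.
Occurrence 3 is 2 weeks after the first.
2 weeks = 14 days
2014-10-16 + 14 days = 2014-10-30

2014-10-30


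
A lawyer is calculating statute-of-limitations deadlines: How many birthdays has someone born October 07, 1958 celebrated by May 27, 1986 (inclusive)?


Birth: 1958-10-07
Reference: 1986-05-27
Year difference: 1986 - 1958 = 28
Has birthday (10-07) occurred by 05-27? No
Birthday not yet reached this year -> subtract 1
Age in full years: 27

27


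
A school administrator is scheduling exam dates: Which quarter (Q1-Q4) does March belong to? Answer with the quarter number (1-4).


Month: March (month 3)
Q1: January-March (months 1-3)
Q2: April-June (months 4-6)
Q3: July-September (months 7-9)
Q4: October-December (months 10-12)
Month 3 falls in Q1

1


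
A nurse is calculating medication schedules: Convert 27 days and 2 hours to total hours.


Days: 27
Extra hours: 2
Hours per day: 24
Days to hours: 27 x 24 = 648
Total: 648 + 2 = 650

650


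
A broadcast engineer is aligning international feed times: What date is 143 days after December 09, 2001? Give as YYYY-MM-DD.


Start: 2001-12-09
Adding 143 days
Days remaining in December: 22
After December: 121 days still to add
January 2002: 31 days, 90 remaining
February 2002: 28 days, 62 remaining
March 2002: 31 days, 31 remaining
April 2002: 30 days, 1 remaining
Result: 2002-05-01

2002-05-01


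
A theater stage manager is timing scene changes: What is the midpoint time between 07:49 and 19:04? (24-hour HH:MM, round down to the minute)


Start time: 07:49 = 469 minutes from midnight
End time: 19:04 = 1144 minutes from midnight
Sum: 469 + 1144 = 1613
Midpoint: 1613 / 2 = 806 minutes
Convert: 806 / 60 = 13 hours, 26 minutes
Result: 13:26

13:26


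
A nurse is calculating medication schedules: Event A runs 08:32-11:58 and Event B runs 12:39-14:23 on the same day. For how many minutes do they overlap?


Interval A: [512, 718] minutes from midnight
Interval B: [759, 863] minutes from midnight
Overlap start = max(512, 759) = 759
Overlap end = min(718, 863) = 718
End <= start, so the intervals do not overlap: 0 minutes

0


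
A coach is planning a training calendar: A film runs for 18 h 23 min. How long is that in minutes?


Hours: 18
Minutes: 23
Convert hours to minutes: 18 x 60 = 1080
Add remaining minutes: 1080 + 23 = 1103

1103


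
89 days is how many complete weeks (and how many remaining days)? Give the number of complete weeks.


Total days: 89
Days per week: 7
Division: 89 / 7 = 12 remainder 5
Complete weeks: 12
Remaining days: 5

12


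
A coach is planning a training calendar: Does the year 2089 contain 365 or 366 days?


Year: 2089
Check leap year rules:
Divisible by 4? No
2089 is not a leap year
Days: 365

365


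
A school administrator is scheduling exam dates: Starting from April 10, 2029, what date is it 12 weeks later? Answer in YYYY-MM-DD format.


Start: 2029-04-10
Weeks to add: 12
Convert to days: 12 x 7 = 84 days
Add 84 days to 2029-04-10
Result: 2029-07-03

2029-07-03


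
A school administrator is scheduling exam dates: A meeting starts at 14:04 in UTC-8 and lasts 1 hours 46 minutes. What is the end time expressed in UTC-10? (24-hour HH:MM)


Start: 14:04 in UTC-8
Step 1 - add duration:
  minutes: 4 + 46 = 50
  hours: 14 + 1 + 0 = 15
  end in UTC-8: 15:50
Step 2 - convert UTC-8 -> UTC-10:
  offset difference: -10 - (-8) = -2 hours
  15 + (-2) = 13 -> mod 24 = 13
Result: 13:50 in UTC-10

13:50


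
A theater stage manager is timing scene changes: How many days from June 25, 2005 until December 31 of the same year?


Start: June 25, 2005
End: December 31, 2005
Days left in June: 5
July: 31
August: 31
September: 30
October: 31
... plus remaining months
Sum of remaining months: 184
Total: 5 + 184 = 189

189


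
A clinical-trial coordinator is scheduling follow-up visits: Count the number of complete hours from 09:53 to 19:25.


Start: 09:53
End: 19:25
Hour difference: 19 - 9 = 10 hours
Minute difference: 25 - 53 = -28 minutes
Total minutes: 572
Complete hours: 572 / 60 = 9 (remainder 32)

9


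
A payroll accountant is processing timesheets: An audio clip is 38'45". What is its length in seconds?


Minutes: 38
Seconds: 45
Convert minutes to seconds: 38 x 60 = 2280
Add remaining seconds: 2280 + 45 = 2325

2325


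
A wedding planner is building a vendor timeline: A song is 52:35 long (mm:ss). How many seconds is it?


Minutes: 52
Extra seconds: 35
Seconds per minute: 60
Minutes to seconds: 52 x 60 = 3120
Total: 3120 + 35 = 3155

3155


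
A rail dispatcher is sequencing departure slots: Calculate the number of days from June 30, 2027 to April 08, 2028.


Start date: 2027-06-30
End date: 2028-04-08
Jun 2027: +1 days
Jul 2027: +31 days
Aug 2027: +31 days
... (8 more months)
Total: 283 days

283


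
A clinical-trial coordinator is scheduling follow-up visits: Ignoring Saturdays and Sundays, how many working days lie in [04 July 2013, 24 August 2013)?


Start: 2013-07-04 (Thursday)
End (exclusive): 2013-08-24 (Saturday)
Total calendar days: 51
Full weeks: 51 // 7 = 7 -> 35 weekdays
Remaining 2 days starting on Thursday:
  Thu(w), Fri(w) -> 2 weekdays
Total business days: 35 + 2 = 37

37


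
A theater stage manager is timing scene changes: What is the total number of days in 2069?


Year: 2069
Check leap year rules:
Divisible by 4? No
2069 is not a leap year
Days: 365

365


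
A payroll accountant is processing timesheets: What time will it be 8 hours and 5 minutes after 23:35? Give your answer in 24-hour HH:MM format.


Start time: 23:35
Adding: 8 hours 5 minutes
Minutes: 35 + 5 = 40
Hours: 23 + 8 + 0 = 31
Hour wraparound: 31 mod 24 = 7
Result: 07:40

07:40


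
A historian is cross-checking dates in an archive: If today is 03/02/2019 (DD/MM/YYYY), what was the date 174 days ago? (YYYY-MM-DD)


Start: 2019-02-03
Subtracting 174 days
Days already passed in February: 3
After going back through February: 171 more days to subtract
January 2019: 31 days, 140 remaining
December 2018: 31 days, 109 remaining
November 2018: 30 days, 79 remaining
October 2018: 31 days, 48 remaining
Result: 2018-08-13

2018-08-13


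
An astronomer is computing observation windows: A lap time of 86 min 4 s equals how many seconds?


Minutes: 86
Seconds: 4
Convert minutes to seconds: 86 x 60 = 5160
Add remaining seconds: 5160 + 4 = 5164

5164


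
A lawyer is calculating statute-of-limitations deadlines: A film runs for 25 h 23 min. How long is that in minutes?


Hours: 25
Minutes: 23
Convert hours to minutes: 25 x 60 = 1500
Add remaining minutes: 1500 + 23 = 1523

1523


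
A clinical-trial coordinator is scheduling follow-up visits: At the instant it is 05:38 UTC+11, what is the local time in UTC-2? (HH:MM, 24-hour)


Local time: 05:38 at UTC+11 (offset 11h)
Target zone: UTC-2 (offset -2h)
Difference: -2 - (11) = -13 hours
Calculation: 5 + (-13) = -8
Wraparound: (-8) mod 24 = 16
Result: 16:38

16:38


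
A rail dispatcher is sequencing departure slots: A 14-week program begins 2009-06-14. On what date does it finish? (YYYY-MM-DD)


Start: 2009-06-14
Weeks to add: 14
Convert to days: 14 x 7 = 98 days
Add 98 days to 2009-06-14
Result: 2009-09-20

2009-09-20


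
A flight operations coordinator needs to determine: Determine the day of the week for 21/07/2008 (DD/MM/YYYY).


Date: 2008-07-21
January 1, 2008 is a Tuesday
Day of year: 203
Offset from Jan 1: 202 days
202 mod 7 = 6
Result: Monday

Monday


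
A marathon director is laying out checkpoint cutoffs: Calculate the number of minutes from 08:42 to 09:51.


Start time: 08:42 = 522 minutes from midnight
End time: 09:51 = 591 minutes from midnight
Difference: 591 - 522 = 69 minutes
That is 1 hours and 9 minutes

69


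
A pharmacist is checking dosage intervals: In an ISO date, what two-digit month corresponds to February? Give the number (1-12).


Calendar month order:
1. January
2. February <--
3. March
February is month number 2

2


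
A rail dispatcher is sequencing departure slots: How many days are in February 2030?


Month: February
Year: 2030
2030 is not a leap year
February has 28 days
Total: 28 days

28


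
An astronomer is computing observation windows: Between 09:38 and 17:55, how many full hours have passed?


Start: 09:38
End: 17:55
Hour difference: 17 - 9 = 8 hours
Minute difference: 55 - 38 = 17 minutes
Total minutes: 497
Complete hours: 497 / 60 = 8 (remainder 17)

8


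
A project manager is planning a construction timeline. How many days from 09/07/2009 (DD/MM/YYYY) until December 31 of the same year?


Start: July 09, 2009
End: December 31, 2009
Days left in July: 22
August: 31
September: 30
October: 31
November: 30
... plus remaining months
Sum of remaining months: 153
Total: 22 + 153 = 175

175


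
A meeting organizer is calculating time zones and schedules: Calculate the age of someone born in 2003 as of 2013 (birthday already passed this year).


Birth year: 2003
Current year: 2013
Age = current year - birth year
Age = 2013 - 2003 = 10

10


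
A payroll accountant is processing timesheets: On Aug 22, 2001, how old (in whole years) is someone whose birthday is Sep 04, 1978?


Birth: 1978-09-04
Reference: 2001-08-22
Year difference: 2001 - 1978 = 23
Has birthday (09-04) occurred by 08-22? No
Birthday not yet reached this year -> subtract 1
Age in full years: 22

22


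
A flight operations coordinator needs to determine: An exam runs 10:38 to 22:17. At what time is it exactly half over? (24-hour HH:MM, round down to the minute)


Start time: 10:38 = 638 minutes from midnight
End time: 22:17 = 1337 minutes from midnight
Sum: 638 + 1337 = 1975
Midpoint: 1975 / 2 = 987 minutes
Convert: 987 / 60 = 16 hours, 27 minutes
Result: 16:27

16:27


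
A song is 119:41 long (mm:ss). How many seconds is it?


Minutes: 119
Extra seconds: 41
Seconds per minute: 60
Minutes to seconds: 119 x 60 = 7140
Total: 7140 + 41 = 7181

7181


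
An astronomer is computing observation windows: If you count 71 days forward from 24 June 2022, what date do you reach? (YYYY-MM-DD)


Start: 2022-06-24
Adding 71 days
Days remaining in June: 6
After June: 65 days still to add
July 2022: 31 days, 34 remaining
August 2022: 31 days, 3 remaining
September 2022 has 30 days, need 3
Result: 2022-09-03

2022-09-03


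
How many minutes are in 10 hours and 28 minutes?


Hours: 10
Extra minutes: 28
Minutes per hour: 60
Hours to minutes: 10 x 60 = 600
Total: 600 + 28 = 628

628


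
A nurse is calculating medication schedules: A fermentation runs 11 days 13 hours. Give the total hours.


Days: 11
Extra hours: 13
Hours per day: 24
Days to hours: 11 x 24 = 264
Total: 264 + 13 = 277

277


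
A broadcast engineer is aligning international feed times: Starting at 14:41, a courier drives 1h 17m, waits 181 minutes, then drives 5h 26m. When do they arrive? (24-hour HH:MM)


Depart: 14:41
Leg 1: +77 min -> 15:58
Layover: +181 min -> 18:59
Leg 2: +326 min -> 00:25
Total travel: 584 minutes = 9h 44m
Arrival: 00:25

00:25


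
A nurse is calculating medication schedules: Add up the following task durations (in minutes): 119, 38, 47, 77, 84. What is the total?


Durations: 119, 38, 47, 77, 84
Running sum: 119
+ 38 = 157
+ 47 = 204
+ 77 = 281
+ 84 = 365
Total duration: 365 minutes
That is 6 hours and 5 minutes

365


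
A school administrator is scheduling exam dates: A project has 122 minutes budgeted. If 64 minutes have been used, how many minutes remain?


Total budget: 122 minutes
Time used: 64 minutes
Remaining: 122 - 64 = 58 minutes
Percent used: 52.5%
Percent remaining: 47.5%

58


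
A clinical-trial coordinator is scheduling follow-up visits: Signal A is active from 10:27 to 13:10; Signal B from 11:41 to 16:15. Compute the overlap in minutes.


Interval A: [627, 790] minutes from midnight
Interval B: [701, 975] minutes from midnight
Overlap start = max(627, 701) = 701
Overlap end = min(790, 975) = 790
Overlap = 790 - 701 = 89 minutes

89


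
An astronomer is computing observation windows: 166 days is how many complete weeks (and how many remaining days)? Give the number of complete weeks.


Total days: 166
Days per week: 7
Division: 166 / 7 = 23 remainder 5
Complete weeks: 23
Remaining days: 5

23


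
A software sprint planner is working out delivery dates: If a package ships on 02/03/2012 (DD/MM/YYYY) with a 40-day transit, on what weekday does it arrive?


Start: 2012-03-02 (Friday)
Step 1 - find target date: add 40 days
  2012-03-02 + 40 days = 2012-04-11
Step 2 - day of week:
  40 mod 7 = 5
  Friday + 5 days -> Wednesday
Result: Wednesday (2012-04-11)

Wednesday


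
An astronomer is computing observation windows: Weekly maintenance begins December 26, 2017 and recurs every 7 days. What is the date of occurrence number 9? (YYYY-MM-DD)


First occurrence: 2017-12-26 (occurrence 1)
Each occurrence is 7 days after the previous.
Occurrence 9 is 8 weeks after the first.
8 weeks = 56 days
2017-12-26 + 56 days = 2018-02-20

2018-02-20


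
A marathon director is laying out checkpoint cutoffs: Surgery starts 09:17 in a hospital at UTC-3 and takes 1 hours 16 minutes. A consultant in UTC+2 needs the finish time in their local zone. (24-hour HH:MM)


Start: 09:17 in UTC-3
Step 1 - add duration:
  minutes: 17 + 16 = 33
  hours: 9 + 1 + 0 = 10
  end in UTC-3: 10:33
Step 2 - convert UTC-3 -> UTC+2:
  offset difference: 2 - (-3) = 5 hours
  10 + (5) = 15 -> mod 24 = 15
Result: 15:33 in UTC+2

15:33


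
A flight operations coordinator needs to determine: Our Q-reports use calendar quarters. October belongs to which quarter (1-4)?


Month: October (month 10)
Q1: January-March (months 1-3)
Q2: April-June (months 4-6)
Q3: July-September (months 7-9)
Q4: October-December (months 10-12)
Month 10 falls in Q4

4


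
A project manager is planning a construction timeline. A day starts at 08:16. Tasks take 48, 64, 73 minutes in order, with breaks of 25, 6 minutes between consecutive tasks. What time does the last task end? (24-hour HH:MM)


Start: 08:16 = 496 min from midnight
  after task 1 (48 min): 09:04
  after break (25 min): 09:29
  after task 2 (64 min): 10:33
  after break (6 min): 10:39
  after task 3 (73 min): 11:52
Total elapsed: 216 minutes
End time: 11:52

11:52


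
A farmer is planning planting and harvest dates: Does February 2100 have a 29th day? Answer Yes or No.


Year: 2100
Divisible by 4? 2100 / 4 = 525.0 -> Yes
Divisible by 100? 2100 / 100 = 21.0 -> Yes
Divisible by 400? 2100 / 400 = 5.25 -> No
Divisible by 100 but not 400, so NOT a leap year

No


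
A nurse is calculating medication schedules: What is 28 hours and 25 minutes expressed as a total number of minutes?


Hours: 28
Minutes: 25
Convert hours to minutes: 28 x 60 = 1680
Add remaining minutes: 1680 + 25 = 1705

1705


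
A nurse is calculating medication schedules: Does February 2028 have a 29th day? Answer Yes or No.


Year: 2028
Divisible by 4? 2028 / 4 = 507.0 -> Yes
Divisible by 100? 2028 / 100 = 20.28 -> No
Divisible by 4 but not 100, so it IS a leap year

Yes


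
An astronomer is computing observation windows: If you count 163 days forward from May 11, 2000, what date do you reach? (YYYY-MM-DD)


Start: 2000-05-11
Adding 163 days
Days remaining in May: 20
After May: 143 days still to add
June 2000: 30 days, 113 remaining
July 2000: 31 days, 82 remaining
August 2000: 31 days, 51 remaining
September 2000: 30 days, 21 remaining
Result: 2000-10-21

2000-10-21


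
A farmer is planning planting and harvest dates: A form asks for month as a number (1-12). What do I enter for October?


Calendar month order:
9. September
10. October <--
11. November
October is month number 10

10


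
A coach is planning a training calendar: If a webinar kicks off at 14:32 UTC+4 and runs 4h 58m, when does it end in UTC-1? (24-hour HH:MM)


Start: 14:32 in UTC+4
Step 1 - add duration:
  minutes: 32 + 58 = 90 (carry 1h)
  hours: 14 + 4 + 1 = 19
  end in UTC+4: 19:30
Step 2 - convert UTC+4 -> UTC-1:
  offset difference: -1 - (4) = -5 hours
  19 + (-5) = 14 -> mod 24 = 14
Result: 14:30 in UTC-1

14:30


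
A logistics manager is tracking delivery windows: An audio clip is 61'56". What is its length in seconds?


Minutes: 61
Seconds: 56
Convert minutes to seconds: 61 x 60 = 3660
Add remaining seconds: 3660 + 56 = 3716

3716


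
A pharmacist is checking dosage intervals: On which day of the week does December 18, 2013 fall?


Date: 2013-12-18
January 1, 2013 is a Tuesday
Day of year: 352
Offset from Jan 1: 351 days
351 mod 7 = 1
Result: Wednesday

Wednesday


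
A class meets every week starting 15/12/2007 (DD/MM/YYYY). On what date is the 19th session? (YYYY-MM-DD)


First occurrence: 2007-12-15 (occurrence 1)
Each occurrence is 7 days after the previous.
Occurrence 19 is 18 weeks after the first.
18 weeks = 126 days
2007-12-15 + 126 days = 2008-04-19

2008-04-19


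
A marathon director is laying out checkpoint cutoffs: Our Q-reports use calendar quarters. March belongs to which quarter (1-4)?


Month: March (month 3)
Q1: January-March (months 1-3)
Q2: April-June (months 4-6)
Q3: July-September (months 7-9)
Q4: October-December (months 10-12)
Month 3 falls in Q1

1


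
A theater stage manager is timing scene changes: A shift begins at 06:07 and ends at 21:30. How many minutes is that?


Start time: 06:07 = 367 minutes from midnight
End time: 21:30 = 1290 minutes from midnight
Difference: 1290 - 367 = 923 minutes
That is 15 hours and 23 minutes

923


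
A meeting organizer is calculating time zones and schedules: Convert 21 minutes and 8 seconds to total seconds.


Minutes: 21
Extra seconds: 8
Seconds per minute: 60
Minutes to seconds: 21 x 60 = 1260
Total: 1260 + 8 = 1268

1268


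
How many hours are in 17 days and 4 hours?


Days: 17
Extra hours: 4
Hours per day: 24
Days to hours: 17 x 24 = 408
Total: 408 + 4 = 412

412


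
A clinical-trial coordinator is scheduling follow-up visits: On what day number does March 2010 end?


Month: March
Year: 2010
March is a 31-day month
Total: 31 days

31


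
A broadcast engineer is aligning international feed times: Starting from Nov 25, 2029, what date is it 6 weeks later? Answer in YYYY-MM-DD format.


Start: 2029-11-25
Weeks to add: 6
Convert to days: 6 x 7 = 42 days
Add 42 days to 2029-11-25
Result: 2030-01-06

2030-01-06


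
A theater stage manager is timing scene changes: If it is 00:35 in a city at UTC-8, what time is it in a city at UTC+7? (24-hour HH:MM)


Local time: 00:35 at UTC-8 (offset -8h)
Target zone: UTC+7 (offset 7h)
Difference: 7 - (-8) = 15 hours
Calculation: 0 + (15) = 15
Result: 15:35

15:35


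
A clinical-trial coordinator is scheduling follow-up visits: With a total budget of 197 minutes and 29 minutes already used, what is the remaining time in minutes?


Total budget: 197 minutes
Time used: 29 minutes
Remaining: 197 - 29 = 168 minutes
Percent used: 14.7%
Percent remaining: 85.3%

168


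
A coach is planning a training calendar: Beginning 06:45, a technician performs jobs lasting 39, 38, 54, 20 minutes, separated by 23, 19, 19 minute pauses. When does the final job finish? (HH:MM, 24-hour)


Start: 06:45 = 405 min from midnight
  after task 1 (39 min): 07:24
  after break (23 min): 07:47
  after task 2 (38 min): 08:25
  after break (19 min): 08:44
  after task 3 (54 min): 09:38
  after break (19 min): 09:57
  after task 4 (20 min): 10:17
Total elapsed: 212 minutes
End time: 10:17

10:17


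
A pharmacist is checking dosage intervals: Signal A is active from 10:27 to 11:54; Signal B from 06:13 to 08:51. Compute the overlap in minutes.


Interval A: [627, 714] minutes from midnight
Interval B: [373, 531] minutes from midnight
Overlap start = max(627, 373) = 627
Overlap end = min(714, 531) = 531
End <= start, so the intervals do not overlap: 0 minutes

0


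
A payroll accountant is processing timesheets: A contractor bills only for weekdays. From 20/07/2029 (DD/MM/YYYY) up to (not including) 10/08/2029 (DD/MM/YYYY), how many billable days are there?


Start: 2029-07-20 (Friday)
End (exclusive): 2029-08-10 (Friday)
Total calendar days: 21
Full weeks: 21 // 7 = 3 -> 15 weekdays
Remaining 0 days starting on Friday:
Total business days: 15 + 0 = 15

15


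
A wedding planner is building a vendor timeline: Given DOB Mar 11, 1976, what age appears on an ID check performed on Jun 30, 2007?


Birth: 1976-03-11
Reference: 2007-06-30
Year difference: 2007 - 1976 = 31
Has birthday (03-11) occurred by 06-30? Yes
Age in full years: 31

31


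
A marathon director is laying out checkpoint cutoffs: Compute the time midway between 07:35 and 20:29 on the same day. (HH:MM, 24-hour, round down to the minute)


Start time: 07:35 = 455 minutes from midnight
End time: 20:29 = 1229 minutes from midnight
Sum: 455 + 1229 = 1684
Midpoint: 1684 / 2 = 842 minutes
Convert: 842 / 60 = 14 hours, 2 minutes
Result: 14:02

14:02


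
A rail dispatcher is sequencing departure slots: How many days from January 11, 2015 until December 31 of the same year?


Start: January 11, 2015
End: December 31, 2015
Days left in January: 20
February: 28
March: 31
April: 30
May: 31
... plus remaining months
Sum of remaining months: 334
Total: 20 + 334 = 354

354


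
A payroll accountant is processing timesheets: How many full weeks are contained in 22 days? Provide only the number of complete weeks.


Total days: 22
Days per week: 7
Division: 22 / 7 = 3 remainder 1
Complete weeks: 3
Remaining days: 1

3


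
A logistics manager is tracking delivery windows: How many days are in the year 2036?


Year: 2036
Check leap year rules:
Divisible by 4? Yes
Divisible by 100? No
2036 is a leap year
Days: 366

366


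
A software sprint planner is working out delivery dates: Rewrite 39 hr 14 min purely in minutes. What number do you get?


Hours: 39
Extra minutes: 14
Minutes per hour: 60
Hours to minutes: 39 x 60 = 2340
Total: 2340 + 14 = 2354

2354


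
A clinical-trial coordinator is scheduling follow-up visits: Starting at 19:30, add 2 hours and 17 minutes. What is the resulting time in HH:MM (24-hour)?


Start time: 19:30
Adding: 2 hours 17 minutes
Minutes: 30 + 17 = 47
Hours: 19 + 2 + 0 = 21
Result: 21:47

21:47


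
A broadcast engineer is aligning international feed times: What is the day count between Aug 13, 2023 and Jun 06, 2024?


Start date: 2023-08-13
End date: 2024-06-06
Aug 2023: +19 days
Sep 2023: +30 days
Oct 2023: +31 days
... (8 more months)
Total: 298 days

298


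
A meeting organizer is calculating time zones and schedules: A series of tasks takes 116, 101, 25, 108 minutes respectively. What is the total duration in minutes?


Durations: 116, 101, 25, 108
Running sum: 116
+ 101 = 217
+ 25 = 242
+ 108 = 350
Total duration: 350 minutes
That is 5 hours and 50 minutes

350


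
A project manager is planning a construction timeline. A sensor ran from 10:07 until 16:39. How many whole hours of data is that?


Start: 10:07
End: 16:39
Hour difference: 16 - 10 = 6 hours
Minute difference: 39 - 7 = 32 minutes
Total minutes: 392
Complete hours: 392 / 60 = 6 (remainder 32)

6


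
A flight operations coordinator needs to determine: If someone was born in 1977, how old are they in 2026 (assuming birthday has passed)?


Birth year: 1977
Current year: 2026
Age = current year - birth year
Age = 2026 - 1977 = 49

49


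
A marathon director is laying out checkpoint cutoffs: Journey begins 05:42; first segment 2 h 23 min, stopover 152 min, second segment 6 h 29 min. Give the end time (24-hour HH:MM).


Depart: 05:42
Leg 1: +143 min -> 08:05
Layover: +152 min -> 10:37
Leg 2: +389 min -> 17:06
Total travel: 684 minutes = 11h 24m
Arrival: 17:06

17:06


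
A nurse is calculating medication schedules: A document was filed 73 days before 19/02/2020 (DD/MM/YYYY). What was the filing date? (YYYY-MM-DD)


Start: 2020-02-19
Subtracting 73 days
Days already passed in February: 19
After going back through February: 54 more days to subtract
January 2020: 31 days, 23 remaining
December 2019 has 31 days, need 23
Result: 2019-12-08

2019-12-08


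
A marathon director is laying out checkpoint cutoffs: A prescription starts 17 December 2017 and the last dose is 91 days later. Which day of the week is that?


Start: 2017-12-17 (Sunday)
Step 1 - find target date: add 91 days
  2017-12-17 + 91 days = 2018-03-18
Step 2 - day of week:
  91 mod 7 = 0
  Sunday + 0 days -> Sunday
Result: Sunday (2018-03-18)

Sunday


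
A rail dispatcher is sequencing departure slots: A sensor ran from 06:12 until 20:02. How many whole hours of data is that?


Start: 06:12
End: 20:02
Hour difference: 20 - 6 = 14 hours
Minute difference: 2 - 12 = -10 minutes
Total minutes: 830
Complete hours: 830 / 60 = 13 (remainder 50)

13


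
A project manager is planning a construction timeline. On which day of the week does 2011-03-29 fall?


Date: 2011-03-29
January 1, 2011 is a Saturday
Day of year: 88
Offset from Jan 1: 87 days
87 mod 7 = 3
Result: Tuesday

Tuesday


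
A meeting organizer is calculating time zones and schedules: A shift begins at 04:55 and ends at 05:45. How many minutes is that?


Start time: 04:55 = 295 minutes from midnight
End time: 05:45 = 345 minutes from midnight
Difference: 345 - 295 = 50 minutes
That is 0 hours and 50 minutes

50


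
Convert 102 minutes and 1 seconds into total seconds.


Minutes: 102
Seconds: 1
Convert minutes to seconds: 102 x 60 = 6120
Add remaining seconds: 6120 + 1 = 6121

6121


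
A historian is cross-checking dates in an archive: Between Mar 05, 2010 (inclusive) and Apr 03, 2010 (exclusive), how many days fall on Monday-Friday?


Start: 2010-03-05 (Friday)
End (exclusive): 2010-04-03 (Saturday)
Total calendar days: 29
Full weeks: 29 // 7 = 4 -> 20 weekdays
Remaining 1 days starting on Friday:
  Fri(w) -> 1 weekdays
Total business days: 20 + 1 = 21

21


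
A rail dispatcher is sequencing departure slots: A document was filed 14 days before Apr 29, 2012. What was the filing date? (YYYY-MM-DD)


Start: 2012-04-29
Subtracting 14 days
Days already passed in April: 29
Result: 2012-04-15

2012-04-15


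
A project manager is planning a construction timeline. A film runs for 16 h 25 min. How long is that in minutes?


Hours: 16
Minutes: 25
Convert hours to minutes: 16 x 60 = 960
Add remaining minutes: 960 + 25 = 985

985


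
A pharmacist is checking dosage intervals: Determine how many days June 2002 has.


Month: June
Year: 2002
June is a 30-day month
Total: 30 days

30


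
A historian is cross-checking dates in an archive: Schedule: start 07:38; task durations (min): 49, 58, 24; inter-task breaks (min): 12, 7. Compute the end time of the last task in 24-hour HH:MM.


Start: 07:38 = 458 min from midnight
  after task 1 (49 min): 08:27
  after break (12 min): 08:39
  after task 2 (58 min): 09:37
  after break (7 min): 09:44
  after task 3 (24 min): 10:08
Total elapsed: 150 minutes
End time: 10:08

10:08


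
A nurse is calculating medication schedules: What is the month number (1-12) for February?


Calendar month order:
1. January
2. February <--
3. March
February is month number 2

2


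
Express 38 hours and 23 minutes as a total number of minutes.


Hours: 38
Extra minutes: 23
Minutes per hour: 60
Hours to minutes: 38 x 60 = 2280
Total: 2280 + 23 = 2303

2303


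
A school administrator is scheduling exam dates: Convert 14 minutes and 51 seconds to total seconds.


Minutes: 14
Extra seconds: 51
Seconds per minute: 60
Minutes to seconds: 14 x 60 = 840
Total: 840 + 51 = 891

891


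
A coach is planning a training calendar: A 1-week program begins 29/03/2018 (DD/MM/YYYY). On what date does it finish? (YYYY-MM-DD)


Start: 2018-03-29
Weeks to add: 1
Convert to days: 1 x 7 = 7 days
Add 7 days to 2018-03-29
Result: 2018-04-05

2018-04-05


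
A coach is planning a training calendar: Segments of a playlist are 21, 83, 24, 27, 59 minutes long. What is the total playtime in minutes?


Durations: 21, 83, 24, 27, 59
Running sum: 21
+ 83 = 104
+ 24 = 128
+ 27 = 155
+ 59 = 214
Total duration: 214 minutes
That is 3 hours and 34 minutes

214


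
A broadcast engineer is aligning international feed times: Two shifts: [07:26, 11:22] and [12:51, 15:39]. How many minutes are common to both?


Interval A: [446, 682] minutes from midnight
Interval B: [771, 939] minutes from midnight
Overlap start = max(446, 771) = 771
Overlap end = min(682, 939) = 682
End <= start, so the intervals do not overlap: 0 minutes

0


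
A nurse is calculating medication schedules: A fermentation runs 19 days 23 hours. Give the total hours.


Days: 19
Extra hours: 23
Hours per day: 24
Days to hours: 19 x 24 = 456
Total: 456 + 23 = 479

479


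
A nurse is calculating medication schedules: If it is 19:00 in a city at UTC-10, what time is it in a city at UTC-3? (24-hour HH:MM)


Local time: 19:00 at UTC-10 (offset -10h)
Target zone: UTC-3 (offset -3h)
Difference: -3 - (-10) = 7 hours
Calculation: 19 + (7) = 26
Wraparound: (26) mod 24 = 2
Result: 02:00

02:00


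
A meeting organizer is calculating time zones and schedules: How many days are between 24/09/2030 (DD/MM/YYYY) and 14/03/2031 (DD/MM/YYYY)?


Start date: 2030-09-24
End date: 2031-03-14
Sep 2030: +7 days
Oct 2030: +31 days
Nov 2030: +30 days
... (4 more months)
Total: 171 days

171


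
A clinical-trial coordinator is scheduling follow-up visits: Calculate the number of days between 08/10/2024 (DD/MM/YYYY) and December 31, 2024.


Start: October 08, 2024
End: December 31, 2024
Days left in October: 23
November: 30
December: 31
Sum of remaining months: 61
Total: 23 + 61 = 84

84


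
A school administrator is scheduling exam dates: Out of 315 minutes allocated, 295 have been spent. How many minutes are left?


Total budget: 315 minutes
Time used: 295 minutes
Remaining: 315 - 295 = 20 minutes
Percent used: 93.7%
Percent remaining: 6.3%

20


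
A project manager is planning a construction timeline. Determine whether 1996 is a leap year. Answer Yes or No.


Year: 1996
Divisible by 4? 1996 / 4 = 499.0 -> Yes
Divisible by 100? 1996 / 100 = 19.96 -> No
Divisible by 4 but not 100, so it IS a leap year

Yes


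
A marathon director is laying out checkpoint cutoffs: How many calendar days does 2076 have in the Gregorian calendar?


Year: 2076
Check leap year rules:
Divisible by 4? Yes
Divisible by 100? No
2076 is a leap year
Days: 366

366


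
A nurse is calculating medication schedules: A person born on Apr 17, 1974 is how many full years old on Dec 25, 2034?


Birth: 1974-04-17
Reference: 2034-12-25
Year difference: 2034 - 1974 = 60
Has birthday (04-17) occurred by 12-25? Yes
Age in full years: 60

60


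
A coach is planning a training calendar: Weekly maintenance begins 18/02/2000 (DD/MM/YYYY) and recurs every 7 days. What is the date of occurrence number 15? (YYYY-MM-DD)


First occurrence: 2000-02-18 (occurrence 1)
Each occurrence is 7 days after the previous.
Occurrence 15 is 14 weeks after the first.
14 weeks = 98 days
2000-02-18 + 98 days = 2000-05-26

2000-05-26


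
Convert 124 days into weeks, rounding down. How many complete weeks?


Total days: 124
Days per week: 7
Division: 124 / 7 = 17 remainder 5
Complete weeks: 17
Remaining days: 5

17


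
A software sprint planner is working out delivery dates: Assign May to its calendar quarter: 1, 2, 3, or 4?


Month: May (month 5)
Q1: January-March (months 1-3)
Q2: April-June (months 4-6)
Q3: July-September (months 7-9)
Q4: October-December (months 10-12)
Month 5 falls in Q2

2


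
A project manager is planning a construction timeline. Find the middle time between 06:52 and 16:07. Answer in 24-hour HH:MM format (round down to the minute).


Start time: 06:52 = 412 minutes from midnight
End time: 16:07 = 967 minutes from midnight
Sum: 412 + 967 = 1379
Midpoint: 1379 / 2 = 689 minutes
Convert: 689 / 60 = 11 hours, 29 minutes
Result: 11:29

11:29


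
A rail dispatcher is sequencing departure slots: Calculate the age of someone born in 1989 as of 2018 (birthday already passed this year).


Birth year: 1989
Current year: 2018
Age = current year - birth year
Age = 2018 - 1989 = 29

29


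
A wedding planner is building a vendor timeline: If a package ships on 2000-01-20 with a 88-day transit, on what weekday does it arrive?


Start: 2000-01-20 (Thursday)
Step 1 - find target date: add 88 days
  2000-01-20 + 88 days = 2000-04-17
Step 2 - day of week:
  88 mod 7 = 4
  Thursday + 4 days -> Monday
Result: Monday (2000-04-17)

Monday


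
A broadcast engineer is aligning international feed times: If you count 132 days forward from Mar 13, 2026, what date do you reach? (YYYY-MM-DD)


Start: 2026-03-13
Adding 132 days
Days remaining in March: 18
After March: 114 days still to add
April 2026: 30 days, 84 remaining
May 2026: 31 days, 53 remaining
June 2026: 30 days, 23 remaining
July 2026 has 31 days, need 23
Result: 2026-07-23

2026-07-23


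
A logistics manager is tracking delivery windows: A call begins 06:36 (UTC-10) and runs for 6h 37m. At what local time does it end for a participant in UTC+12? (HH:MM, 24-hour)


Start: 06:36 in UTC-10
Step 1 - add duration:
  minutes: 36 + 37 = 73 (carry 1h)
  hours: 6 + 6 + 1 = 13
  end in UTC-10: 13:13
Step 2 - convert UTC-10 -> UTC+12:
  offset difference: 12 - (-10) = 22 hours
  13 + (22) = 35 -> mod 24 = 11
Result: 11:13 in UTC+12

11:13


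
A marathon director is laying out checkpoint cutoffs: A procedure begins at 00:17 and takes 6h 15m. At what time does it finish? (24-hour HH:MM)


Start time: 00:17
Adding: 6 hours 15 minutes
Minutes: 17 + 15 = 32
Hours: 0 + 6 + 0 = 6
Result: 06:32

06:32


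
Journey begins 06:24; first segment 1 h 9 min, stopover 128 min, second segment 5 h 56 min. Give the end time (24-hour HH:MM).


Depart: 06:24
Leg 1: +69 min -> 07:33
Layover: +128 min -> 09:41
Leg 2: +356 min -> 15:37
Total travel: 553 minutes = 9h 13m
Arrival: 15:37

15:37


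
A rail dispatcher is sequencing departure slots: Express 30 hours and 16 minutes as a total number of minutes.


Hours: 30
Extra minutes: 16
Minutes per hour: 60
Hours to minutes: 30 x 60 = 1800
Total: 1800 + 16 = 1816

1816


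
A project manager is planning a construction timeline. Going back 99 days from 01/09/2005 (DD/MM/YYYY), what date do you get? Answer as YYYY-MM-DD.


Start: 2005-09-01
Subtracting 99 days
Days already passed in September: 1
After going back through September: 98 more days to subtract
August 2005: 31 days, 67 remaining
July 2005: 31 days, 36 remaining
June 2005: 30 days, 6 remaining
May 2005 has 31 days, need 6
Result: 2005-05-25

2005-05-25


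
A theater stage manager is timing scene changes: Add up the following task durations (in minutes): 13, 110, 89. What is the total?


Durations: 13, 110, 89
Running sum: 13
+ 110 = 123
+ 89 = 212
Total duration: 212 minutes
That is 3 hours and 32 minutes

212


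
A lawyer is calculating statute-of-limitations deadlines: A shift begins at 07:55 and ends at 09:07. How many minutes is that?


Start time: 07:55 = 475 minutes from midnight
End time: 09:07 = 547 minutes from midnight
Difference: 547 - 475 = 72 minutes
That is 1 hours and 12 minutes

72


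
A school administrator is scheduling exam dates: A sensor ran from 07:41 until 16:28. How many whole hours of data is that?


Start: 07:41
End: 16:28
Hour difference: 16 - 7 = 9 hours
Minute difference: 28 - 41 = -13 minutes
Total minutes: 527
Complete hours: 527 / 60 = 8 (remainder 47)

8


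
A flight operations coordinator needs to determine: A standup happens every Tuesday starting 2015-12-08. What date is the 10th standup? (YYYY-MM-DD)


First occurrence: 2015-12-08 (occurrence 1)
Each occurrence is 7 days after the previous.
Occurrence 10 is 9 weeks after the first.
9 weeks = 63 days
2015-12-08 + 63 days = 2016-02-09

2016-02-09
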